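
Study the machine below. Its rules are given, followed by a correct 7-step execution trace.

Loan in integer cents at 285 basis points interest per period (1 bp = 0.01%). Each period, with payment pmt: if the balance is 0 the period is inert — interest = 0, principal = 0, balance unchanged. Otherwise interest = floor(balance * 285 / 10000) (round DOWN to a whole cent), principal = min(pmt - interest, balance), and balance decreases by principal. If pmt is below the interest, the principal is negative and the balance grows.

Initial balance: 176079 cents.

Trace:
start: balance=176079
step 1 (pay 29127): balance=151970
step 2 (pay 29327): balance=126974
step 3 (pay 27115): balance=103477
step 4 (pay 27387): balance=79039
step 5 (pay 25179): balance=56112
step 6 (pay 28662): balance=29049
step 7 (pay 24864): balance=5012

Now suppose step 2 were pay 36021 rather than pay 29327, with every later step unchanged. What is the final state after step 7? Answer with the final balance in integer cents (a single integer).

0

(re-executing from step 2 with the substitution; state before step 2: balance=151970)
step 2 (pay 36021): balance=120280
step 3 (pay 27115): balance=96592
step 4 (pay 27387): balance=71957
step 5 (pay 25179): balance=48828
step 6 (pay 28662): balance=21557
step 7 (pay 24864): balance=0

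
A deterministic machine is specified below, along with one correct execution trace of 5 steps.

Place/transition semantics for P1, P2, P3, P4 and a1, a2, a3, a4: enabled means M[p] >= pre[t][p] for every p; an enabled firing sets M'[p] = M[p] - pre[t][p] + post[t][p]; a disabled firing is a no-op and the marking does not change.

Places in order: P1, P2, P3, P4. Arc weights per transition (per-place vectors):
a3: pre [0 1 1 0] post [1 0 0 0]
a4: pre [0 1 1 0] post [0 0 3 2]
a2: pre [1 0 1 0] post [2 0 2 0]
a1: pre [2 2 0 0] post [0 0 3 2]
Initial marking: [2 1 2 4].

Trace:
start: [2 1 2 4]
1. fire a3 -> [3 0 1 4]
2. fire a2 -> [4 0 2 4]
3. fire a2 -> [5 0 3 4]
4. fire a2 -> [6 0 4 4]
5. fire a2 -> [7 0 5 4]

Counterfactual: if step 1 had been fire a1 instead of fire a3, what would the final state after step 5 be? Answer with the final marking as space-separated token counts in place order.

6 1 6 4

(re-executing from step 1 with the substitution; state before step 1: [2 1 2 4])
1. fire a1 -> [2 1 2 4]
2. fire a2 -> [3 1 3 4]
3. fire a2 -> [4 1 4 4]
4. fire a2 -> [5 1 5 4]
5. fire a2 -> [6 1 6 4]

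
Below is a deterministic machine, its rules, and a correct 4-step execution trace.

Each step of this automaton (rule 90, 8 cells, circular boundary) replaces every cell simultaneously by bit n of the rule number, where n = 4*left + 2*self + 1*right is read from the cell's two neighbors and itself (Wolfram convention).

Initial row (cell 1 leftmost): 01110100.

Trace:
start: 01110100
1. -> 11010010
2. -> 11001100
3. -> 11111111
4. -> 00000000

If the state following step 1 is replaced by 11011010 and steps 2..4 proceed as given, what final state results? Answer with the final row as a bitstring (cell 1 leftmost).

01010101

state after step 1 := 11011010
2. -> 11011000
3. -> 11011101
4. -> 01010101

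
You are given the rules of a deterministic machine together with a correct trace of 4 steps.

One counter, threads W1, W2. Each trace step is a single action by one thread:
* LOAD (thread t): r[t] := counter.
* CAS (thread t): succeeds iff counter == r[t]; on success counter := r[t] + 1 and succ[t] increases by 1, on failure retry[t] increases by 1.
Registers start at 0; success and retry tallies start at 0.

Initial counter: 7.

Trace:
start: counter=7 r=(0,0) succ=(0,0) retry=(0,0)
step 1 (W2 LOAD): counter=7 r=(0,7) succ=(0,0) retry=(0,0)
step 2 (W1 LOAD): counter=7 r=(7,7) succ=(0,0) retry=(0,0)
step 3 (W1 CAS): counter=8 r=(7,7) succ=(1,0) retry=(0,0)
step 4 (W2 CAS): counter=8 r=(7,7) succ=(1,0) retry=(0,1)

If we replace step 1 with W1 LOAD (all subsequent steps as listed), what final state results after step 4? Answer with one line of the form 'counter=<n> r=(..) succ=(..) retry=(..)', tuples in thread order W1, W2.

(re-executing from step 1 with the substitution; state before step 1: counter=7 r=(0,0) succ=(0,0) retry=(0,0))
step 1 (W1 LOAD): counter=7 r=(7,0) succ=(0,0) retry=(0,0)
step 2 (W1 LOAD): counter=7 r=(7,0) succ=(0,0) retry=(0,0)
step 3 (W1 CAS): counter=8 r=(7,0) succ=(1,0) retry=(0,0)
step 4 (W2 CAS): counter=8 r=(7,0) succ=(1,0) retry=(0,1)

counter=8 r=(7,0) succ=(1,0) retry=(0,1)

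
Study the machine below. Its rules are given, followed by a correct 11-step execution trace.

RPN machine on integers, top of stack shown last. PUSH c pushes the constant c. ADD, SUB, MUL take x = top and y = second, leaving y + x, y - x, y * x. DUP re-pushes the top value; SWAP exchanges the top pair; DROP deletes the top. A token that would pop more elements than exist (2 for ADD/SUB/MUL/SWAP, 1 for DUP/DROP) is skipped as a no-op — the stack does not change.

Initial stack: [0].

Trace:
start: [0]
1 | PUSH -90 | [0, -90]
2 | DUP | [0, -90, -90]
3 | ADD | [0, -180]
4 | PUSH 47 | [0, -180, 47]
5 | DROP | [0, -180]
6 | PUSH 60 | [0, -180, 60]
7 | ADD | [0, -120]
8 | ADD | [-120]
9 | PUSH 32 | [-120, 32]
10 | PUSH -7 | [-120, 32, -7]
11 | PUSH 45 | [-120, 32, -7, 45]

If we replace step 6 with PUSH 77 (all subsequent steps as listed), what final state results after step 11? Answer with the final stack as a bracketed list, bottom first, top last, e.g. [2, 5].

[-103, 32, -7, 45]

(re-executing from step 6 with the substitution; state before step 6: [0, -180])
6 | PUSH 77 | [0, -180, 77]
7 | ADD | [0, -103]
8 | ADD | [-103]
9 | PUSH 32 | [-103, 32]
10 | PUSH -7 | [-103, 32, -7]
11 | PUSH 45 | [-103, 32, -7, 45]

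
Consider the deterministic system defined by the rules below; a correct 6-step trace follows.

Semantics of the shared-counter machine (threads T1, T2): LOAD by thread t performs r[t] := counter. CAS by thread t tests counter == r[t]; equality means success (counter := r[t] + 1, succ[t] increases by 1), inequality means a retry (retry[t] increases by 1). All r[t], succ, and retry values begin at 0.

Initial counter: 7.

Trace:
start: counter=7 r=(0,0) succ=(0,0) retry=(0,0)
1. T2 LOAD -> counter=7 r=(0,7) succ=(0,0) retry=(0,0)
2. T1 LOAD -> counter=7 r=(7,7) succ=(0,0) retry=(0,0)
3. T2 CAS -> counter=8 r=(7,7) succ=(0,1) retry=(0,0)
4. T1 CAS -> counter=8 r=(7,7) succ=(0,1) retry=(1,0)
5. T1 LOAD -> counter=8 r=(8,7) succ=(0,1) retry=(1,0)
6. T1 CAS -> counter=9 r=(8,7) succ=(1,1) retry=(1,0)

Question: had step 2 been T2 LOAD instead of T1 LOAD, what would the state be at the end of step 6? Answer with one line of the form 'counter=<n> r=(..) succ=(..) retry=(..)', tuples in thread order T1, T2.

(re-executing from step 2 with the substitution; state before step 2: counter=7 r=(0,7) succ=(0,0) retry=(0,0))
2. T2 LOAD -> counter=7 r=(0,7) succ=(0,0) retry=(0,0)
3. T2 CAS -> counter=8 r=(0,7) succ=(0,1) retry=(0,0)
4. T1 CAS -> counter=8 r=(0,7) succ=(0,1) retry=(1,0)
5. T1 LOAD -> counter=8 r=(8,7) succ=(0,1) retry=(1,0)
6. T1 CAS -> counter=9 r=(8,7) succ=(1,1) retry=(1,0)

counter=9 r=(8,7) succ=(1,1) retry=(1,0)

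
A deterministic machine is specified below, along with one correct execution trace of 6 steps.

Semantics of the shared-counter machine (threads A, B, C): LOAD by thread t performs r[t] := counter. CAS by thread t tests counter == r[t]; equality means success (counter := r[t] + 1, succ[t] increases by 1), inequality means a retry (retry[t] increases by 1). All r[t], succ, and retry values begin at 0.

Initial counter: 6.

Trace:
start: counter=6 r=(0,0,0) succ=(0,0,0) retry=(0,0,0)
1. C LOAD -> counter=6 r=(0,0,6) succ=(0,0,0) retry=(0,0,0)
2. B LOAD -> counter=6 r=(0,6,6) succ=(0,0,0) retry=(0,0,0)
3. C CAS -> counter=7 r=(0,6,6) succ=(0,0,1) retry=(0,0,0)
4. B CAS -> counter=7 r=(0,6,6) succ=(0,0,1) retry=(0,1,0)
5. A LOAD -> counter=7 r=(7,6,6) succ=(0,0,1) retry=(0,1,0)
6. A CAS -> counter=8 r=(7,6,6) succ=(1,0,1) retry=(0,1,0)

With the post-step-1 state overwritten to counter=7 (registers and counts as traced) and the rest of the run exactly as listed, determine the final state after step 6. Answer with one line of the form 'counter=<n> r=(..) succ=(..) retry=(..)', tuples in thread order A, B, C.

counter=9 r=(8,7,6) succ=(1,1,0) retry=(0,0,1)

state after step 1 := counter=7 r=(0,0,6) succ=(0,0,0) retry=(0,0,0)
2. B LOAD -> counter=7 r=(0,7,6) succ=(0,0,0) retry=(0,0,0)
3. C CAS -> counter=7 r=(0,7,6) succ=(0,0,0) retry=(0,0,1)
4. B CAS -> counter=8 r=(0,7,6) succ=(0,1,0) retry=(0,0,1)
5. A LOAD -> counter=8 r=(8,7,6) succ=(0,1,0) retry=(0,0,1)
6. A CAS -> counter=9 r=(8,7,6) succ=(1,1,0) retry=(0,0,1)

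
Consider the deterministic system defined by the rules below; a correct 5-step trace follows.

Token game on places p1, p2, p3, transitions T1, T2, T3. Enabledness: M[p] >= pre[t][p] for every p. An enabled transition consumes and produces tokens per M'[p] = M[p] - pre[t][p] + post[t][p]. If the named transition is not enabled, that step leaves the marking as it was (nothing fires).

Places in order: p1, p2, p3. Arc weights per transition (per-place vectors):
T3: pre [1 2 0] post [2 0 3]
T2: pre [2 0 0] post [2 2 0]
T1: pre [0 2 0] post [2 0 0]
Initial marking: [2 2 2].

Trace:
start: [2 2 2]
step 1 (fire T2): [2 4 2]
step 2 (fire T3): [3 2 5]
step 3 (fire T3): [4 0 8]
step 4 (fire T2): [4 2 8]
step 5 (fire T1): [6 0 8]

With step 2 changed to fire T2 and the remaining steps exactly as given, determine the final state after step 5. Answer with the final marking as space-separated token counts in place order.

(re-executing from step 2 with the substitution; state before step 2: [2 4 2])
step 2 (fire T2): [2 6 2]
step 3 (fire T3): [3 4 5]
step 4 (fire T2): [3 6 5]
step 5 (fire T1): [5 4 5]

5 4 5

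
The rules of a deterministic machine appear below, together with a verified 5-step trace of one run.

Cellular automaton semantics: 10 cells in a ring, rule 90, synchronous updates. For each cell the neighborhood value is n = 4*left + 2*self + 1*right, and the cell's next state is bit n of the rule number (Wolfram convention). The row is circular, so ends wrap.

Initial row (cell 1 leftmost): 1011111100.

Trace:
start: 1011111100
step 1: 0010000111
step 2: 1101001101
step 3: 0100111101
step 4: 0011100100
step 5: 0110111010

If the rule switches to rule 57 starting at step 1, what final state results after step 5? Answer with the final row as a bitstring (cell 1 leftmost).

(re-executing steps 1..5 under rule 57; state before step 1: 1011111100)
step 1: 0110000010
step 2: 0101111001
step 3: 1011000100
step 4: 0110110010
step 5: 0101101001

0101101001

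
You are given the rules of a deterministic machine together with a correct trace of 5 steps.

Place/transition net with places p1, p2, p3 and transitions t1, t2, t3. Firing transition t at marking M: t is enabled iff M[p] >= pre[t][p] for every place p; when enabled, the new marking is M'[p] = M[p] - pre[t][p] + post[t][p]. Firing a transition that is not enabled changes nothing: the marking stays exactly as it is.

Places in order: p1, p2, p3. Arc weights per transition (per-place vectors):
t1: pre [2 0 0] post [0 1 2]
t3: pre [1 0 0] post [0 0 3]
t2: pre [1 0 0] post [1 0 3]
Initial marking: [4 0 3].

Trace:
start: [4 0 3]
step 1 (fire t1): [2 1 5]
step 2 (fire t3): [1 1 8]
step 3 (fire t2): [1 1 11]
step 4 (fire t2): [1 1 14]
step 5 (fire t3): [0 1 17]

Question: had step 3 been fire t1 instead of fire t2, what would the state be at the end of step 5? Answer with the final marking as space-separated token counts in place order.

0 1 14

(re-executing from step 3 with the substitution; state before step 3: [1 1 8])
step 3 (fire t1): [1 1 8]
step 4 (fire t2): [1 1 11]
step 5 (fire t3): [0 1 14]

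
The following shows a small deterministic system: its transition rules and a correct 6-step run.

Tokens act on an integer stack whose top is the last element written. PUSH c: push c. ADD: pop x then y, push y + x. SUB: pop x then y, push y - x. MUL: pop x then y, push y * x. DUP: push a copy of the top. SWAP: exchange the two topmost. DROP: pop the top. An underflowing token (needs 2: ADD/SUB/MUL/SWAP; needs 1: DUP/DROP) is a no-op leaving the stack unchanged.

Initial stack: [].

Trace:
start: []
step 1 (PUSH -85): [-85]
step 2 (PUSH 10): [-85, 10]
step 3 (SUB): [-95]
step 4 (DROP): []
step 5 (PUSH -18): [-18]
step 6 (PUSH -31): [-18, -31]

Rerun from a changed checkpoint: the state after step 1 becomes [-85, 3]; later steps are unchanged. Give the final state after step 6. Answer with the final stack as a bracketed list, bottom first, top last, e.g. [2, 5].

[-85, -18, -31]

state after step 1 := [-85, 3]
step 2 (PUSH 10): [-85, 3, 10]
step 3 (SUB): [-85, -7]
step 4 (DROP): [-85]
step 5 (PUSH -18): [-85, -18]
step 6 (PUSH -31): [-85, -18, -31]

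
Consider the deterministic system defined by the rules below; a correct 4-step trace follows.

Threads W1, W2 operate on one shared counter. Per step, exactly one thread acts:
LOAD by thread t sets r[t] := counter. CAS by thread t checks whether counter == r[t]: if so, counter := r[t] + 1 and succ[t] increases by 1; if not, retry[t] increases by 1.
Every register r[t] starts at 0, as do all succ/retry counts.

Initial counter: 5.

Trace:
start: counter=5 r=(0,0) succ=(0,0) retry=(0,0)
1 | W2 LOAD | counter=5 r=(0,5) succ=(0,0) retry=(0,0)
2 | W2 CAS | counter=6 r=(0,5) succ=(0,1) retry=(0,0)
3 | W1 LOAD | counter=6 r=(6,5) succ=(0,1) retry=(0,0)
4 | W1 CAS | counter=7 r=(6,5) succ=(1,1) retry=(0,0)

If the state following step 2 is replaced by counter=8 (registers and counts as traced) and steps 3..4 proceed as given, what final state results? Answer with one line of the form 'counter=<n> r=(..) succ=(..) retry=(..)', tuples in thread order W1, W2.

counter=9 r=(8,5) succ=(1,1) retry=(0,0)

state after step 2 := counter=8 r=(0,5) succ=(0,1) retry=(0,0)
3 | W1 LOAD | counter=8 r=(8,5) succ=(0,1) retry=(0,0)
4 | W1 CAS | counter=9 r=(8,5) succ=(1,1) retry=(0,0)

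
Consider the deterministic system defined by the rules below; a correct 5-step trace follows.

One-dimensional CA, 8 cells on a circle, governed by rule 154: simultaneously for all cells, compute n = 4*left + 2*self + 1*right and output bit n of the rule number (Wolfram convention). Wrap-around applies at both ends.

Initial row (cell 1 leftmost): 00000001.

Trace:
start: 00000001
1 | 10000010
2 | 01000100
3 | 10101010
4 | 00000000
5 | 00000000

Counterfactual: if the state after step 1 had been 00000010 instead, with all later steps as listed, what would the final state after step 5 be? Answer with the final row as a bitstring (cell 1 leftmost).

state after step 1 := 00000010
2 | 00000101
3 | 10001000
4 | 01010101
5 | 00000000

00000000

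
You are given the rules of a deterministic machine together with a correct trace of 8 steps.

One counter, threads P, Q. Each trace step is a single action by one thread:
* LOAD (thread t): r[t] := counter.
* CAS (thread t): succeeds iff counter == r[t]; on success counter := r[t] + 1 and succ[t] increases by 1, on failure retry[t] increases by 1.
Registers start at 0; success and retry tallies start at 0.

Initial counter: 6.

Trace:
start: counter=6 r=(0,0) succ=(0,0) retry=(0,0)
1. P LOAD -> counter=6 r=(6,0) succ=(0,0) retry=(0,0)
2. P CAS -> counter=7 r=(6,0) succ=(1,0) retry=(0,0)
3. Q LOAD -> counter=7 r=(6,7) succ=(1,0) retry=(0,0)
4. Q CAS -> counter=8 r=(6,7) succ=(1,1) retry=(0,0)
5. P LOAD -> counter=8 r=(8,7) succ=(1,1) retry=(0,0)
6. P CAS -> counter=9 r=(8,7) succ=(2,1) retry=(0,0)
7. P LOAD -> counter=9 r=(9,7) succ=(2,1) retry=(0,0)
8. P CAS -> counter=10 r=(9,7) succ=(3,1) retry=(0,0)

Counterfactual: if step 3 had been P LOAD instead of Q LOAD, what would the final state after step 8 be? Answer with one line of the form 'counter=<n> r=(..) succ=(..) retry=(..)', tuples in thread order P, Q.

(re-executing from step 3 with the substitution; state before step 3: counter=7 r=(6,0) succ=(1,0) retry=(0,0))
3. P LOAD -> counter=7 r=(7,0) succ=(1,0) retry=(0,0)
4. Q CAS -> counter=7 r=(7,0) succ=(1,0) retry=(0,1)
5. P LOAD -> counter=7 r=(7,0) succ=(1,0) retry=(0,1)
6. P CAS -> counter=8 r=(7,0) succ=(2,0) retry=(0,1)
7. P LOAD -> counter=8 r=(8,0) succ=(2,0) retry=(0,1)
8. P CAS -> counter=9 r=(8,0) succ=(3,0) retry=(0,1)

counter=9 r=(8,0) succ=(3,0) retry=(0,1)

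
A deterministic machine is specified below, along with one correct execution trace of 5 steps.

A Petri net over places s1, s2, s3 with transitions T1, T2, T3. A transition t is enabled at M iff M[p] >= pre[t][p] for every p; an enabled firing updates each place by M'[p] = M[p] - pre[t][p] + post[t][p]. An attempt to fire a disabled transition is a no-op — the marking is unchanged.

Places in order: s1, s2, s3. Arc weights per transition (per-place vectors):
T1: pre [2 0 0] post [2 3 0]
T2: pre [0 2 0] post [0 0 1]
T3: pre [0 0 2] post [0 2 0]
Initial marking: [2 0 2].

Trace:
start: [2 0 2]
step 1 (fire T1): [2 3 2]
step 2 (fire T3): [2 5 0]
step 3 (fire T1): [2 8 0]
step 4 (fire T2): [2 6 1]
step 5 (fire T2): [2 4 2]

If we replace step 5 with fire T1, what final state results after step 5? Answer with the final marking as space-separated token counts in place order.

(re-executing from step 5 with the substitution; state before step 5: [2 6 1])
step 5 (fire T1): [2 9 1]

2 9 1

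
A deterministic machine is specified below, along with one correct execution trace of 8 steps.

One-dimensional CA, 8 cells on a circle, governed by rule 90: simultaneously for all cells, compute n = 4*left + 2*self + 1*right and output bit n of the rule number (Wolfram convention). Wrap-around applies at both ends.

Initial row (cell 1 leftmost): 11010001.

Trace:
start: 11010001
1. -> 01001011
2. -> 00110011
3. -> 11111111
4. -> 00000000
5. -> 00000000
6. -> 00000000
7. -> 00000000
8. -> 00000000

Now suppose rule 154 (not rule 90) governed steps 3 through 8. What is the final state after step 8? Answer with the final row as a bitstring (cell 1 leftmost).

(re-executing steps 3..8 under rule 154; state before step 3: 00110011)
3. -> 11101110
4. -> 11001100
5. -> 10111011
6. -> 00110011
7. -> 11101110
8. -> 11001100

11001100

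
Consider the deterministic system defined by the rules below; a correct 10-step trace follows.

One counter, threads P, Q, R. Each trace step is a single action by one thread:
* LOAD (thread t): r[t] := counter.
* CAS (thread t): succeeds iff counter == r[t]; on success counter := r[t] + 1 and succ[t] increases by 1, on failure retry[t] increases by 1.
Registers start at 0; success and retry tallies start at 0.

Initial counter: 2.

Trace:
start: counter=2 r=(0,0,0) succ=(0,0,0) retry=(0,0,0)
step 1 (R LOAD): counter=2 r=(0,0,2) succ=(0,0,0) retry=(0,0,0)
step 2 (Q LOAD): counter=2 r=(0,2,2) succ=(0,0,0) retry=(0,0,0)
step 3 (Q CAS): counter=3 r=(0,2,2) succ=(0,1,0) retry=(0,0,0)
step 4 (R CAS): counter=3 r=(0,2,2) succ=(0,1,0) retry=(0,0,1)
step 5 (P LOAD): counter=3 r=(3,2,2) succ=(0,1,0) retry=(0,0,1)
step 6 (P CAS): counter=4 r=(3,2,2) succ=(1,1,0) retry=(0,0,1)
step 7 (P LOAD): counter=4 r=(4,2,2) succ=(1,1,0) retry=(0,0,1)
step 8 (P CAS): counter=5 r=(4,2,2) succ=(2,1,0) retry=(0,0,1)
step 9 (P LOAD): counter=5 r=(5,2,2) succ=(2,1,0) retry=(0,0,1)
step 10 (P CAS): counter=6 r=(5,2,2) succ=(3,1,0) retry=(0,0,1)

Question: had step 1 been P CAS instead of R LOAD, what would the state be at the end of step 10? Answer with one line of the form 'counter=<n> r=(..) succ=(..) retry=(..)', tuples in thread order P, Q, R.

counter=6 r=(5,2,0) succ=(3,1,0) retry=(1,0,1)

(re-executing from step 1 with the substitution; state before step 1: counter=2 r=(0,0,0) succ=(0,0,0) retry=(0,0,0))
step 1 (P CAS): counter=2 r=(0,0,0) succ=(0,0,0) retry=(1,0,0)
step 2 (Q LOAD): counter=2 r=(0,2,0) succ=(0,0,0) retry=(1,0,0)
step 3 (Q CAS): counter=3 r=(0,2,0) succ=(0,1,0) retry=(1,0,0)
step 4 (R CAS): counter=3 r=(0,2,0) succ=(0,1,0) retry=(1,0,1)
step 5 (P LOAD): counter=3 r=(3,2,0) succ=(0,1,0) retry=(1,0,1)
step 6 (P CAS): counter=4 r=(3,2,0) succ=(1,1,0) retry=(1,0,1)
step 7 (P LOAD): counter=4 r=(4,2,0) succ=(1,1,0) retry=(1,0,1)
step 8 (P CAS): counter=5 r=(4,2,0) succ=(2,1,0) retry=(1,0,1)
step 9 (P LOAD): counter=5 r=(5,2,0) succ=(2,1,0) retry=(1,0,1)
step 10 (P CAS): counter=6 r=(5,2,0) succ=(3,1,0) retry=(1,0,1)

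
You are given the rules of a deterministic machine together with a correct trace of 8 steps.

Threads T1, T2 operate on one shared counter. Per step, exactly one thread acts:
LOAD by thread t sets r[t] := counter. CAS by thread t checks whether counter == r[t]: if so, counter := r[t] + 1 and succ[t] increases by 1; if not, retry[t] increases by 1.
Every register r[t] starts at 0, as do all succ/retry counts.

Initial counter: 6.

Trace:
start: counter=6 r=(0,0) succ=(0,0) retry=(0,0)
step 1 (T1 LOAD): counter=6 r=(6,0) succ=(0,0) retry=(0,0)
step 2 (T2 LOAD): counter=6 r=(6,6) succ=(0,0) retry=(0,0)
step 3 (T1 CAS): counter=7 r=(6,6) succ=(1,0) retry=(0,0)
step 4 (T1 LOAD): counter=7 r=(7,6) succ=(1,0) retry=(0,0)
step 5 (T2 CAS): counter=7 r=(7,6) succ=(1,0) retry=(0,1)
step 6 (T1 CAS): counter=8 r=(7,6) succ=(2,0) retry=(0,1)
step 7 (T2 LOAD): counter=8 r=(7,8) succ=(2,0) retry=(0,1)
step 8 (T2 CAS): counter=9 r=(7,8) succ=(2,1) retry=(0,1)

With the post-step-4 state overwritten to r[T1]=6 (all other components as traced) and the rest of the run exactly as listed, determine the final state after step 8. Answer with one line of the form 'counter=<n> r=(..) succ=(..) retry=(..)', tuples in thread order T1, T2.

counter=8 r=(6,7) succ=(1,1) retry=(1,1)

state after step 4 := counter=7 r=(6,6) succ=(1,0) retry=(0,0)
step 5 (T2 CAS): counter=7 r=(6,6) succ=(1,0) retry=(0,1)
step 6 (T1 CAS): counter=7 r=(6,6) succ=(1,0) retry=(1,1)
step 7 (T2 LOAD): counter=7 r=(6,7) succ=(1,0) retry=(1,1)
step 8 (T2 CAS): counter=8 r=(6,7) succ=(1,1) retry=(1,1)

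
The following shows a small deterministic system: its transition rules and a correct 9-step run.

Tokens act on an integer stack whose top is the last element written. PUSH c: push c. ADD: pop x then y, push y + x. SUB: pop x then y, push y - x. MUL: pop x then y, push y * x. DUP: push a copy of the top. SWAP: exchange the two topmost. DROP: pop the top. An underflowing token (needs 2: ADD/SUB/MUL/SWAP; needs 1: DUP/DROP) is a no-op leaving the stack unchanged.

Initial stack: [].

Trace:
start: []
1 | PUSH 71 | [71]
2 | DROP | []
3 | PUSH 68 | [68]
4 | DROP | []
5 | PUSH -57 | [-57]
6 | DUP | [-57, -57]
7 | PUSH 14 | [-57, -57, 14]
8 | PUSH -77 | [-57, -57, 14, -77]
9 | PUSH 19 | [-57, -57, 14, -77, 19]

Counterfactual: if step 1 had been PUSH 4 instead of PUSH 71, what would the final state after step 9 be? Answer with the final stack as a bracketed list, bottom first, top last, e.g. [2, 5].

(re-executing from step 1 with the substitution; state before step 1: [])
1 | PUSH 4 | [4]
2 | DROP | []
3 | PUSH 68 | [68]
4 | DROP | []
5 | PUSH -57 | [-57]
6 | DUP | [-57, -57]
7 | PUSH 14 | [-57, -57, 14]
8 | PUSH -77 | [-57, -57, 14, -77]
9 | PUSH 19 | [-57, -57, 14, -77, 19]

[-57, -57, 14, -77, 19]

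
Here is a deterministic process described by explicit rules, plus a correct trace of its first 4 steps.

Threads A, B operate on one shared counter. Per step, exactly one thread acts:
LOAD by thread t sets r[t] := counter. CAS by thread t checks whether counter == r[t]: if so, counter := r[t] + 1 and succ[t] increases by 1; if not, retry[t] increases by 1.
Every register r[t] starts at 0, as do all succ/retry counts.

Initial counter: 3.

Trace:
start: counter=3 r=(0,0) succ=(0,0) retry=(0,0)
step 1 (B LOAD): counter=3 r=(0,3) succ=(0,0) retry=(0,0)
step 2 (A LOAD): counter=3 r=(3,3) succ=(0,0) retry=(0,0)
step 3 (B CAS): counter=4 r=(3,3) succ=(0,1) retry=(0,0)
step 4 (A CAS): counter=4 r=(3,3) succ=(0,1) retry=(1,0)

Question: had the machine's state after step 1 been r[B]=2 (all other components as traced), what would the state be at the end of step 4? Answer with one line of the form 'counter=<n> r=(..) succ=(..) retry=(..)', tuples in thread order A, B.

counter=4 r=(3,2) succ=(1,0) retry=(0,1)

state after step 1 := counter=3 r=(0,2) succ=(0,0) retry=(0,0)
step 2 (A LOAD): counter=3 r=(3,2) succ=(0,0) retry=(0,0)
step 3 (B CAS): counter=3 r=(3,2) succ=(0,0) retry=(0,1)
step 4 (A CAS): counter=4 r=(3,2) succ=(1,0) retry=(0,1)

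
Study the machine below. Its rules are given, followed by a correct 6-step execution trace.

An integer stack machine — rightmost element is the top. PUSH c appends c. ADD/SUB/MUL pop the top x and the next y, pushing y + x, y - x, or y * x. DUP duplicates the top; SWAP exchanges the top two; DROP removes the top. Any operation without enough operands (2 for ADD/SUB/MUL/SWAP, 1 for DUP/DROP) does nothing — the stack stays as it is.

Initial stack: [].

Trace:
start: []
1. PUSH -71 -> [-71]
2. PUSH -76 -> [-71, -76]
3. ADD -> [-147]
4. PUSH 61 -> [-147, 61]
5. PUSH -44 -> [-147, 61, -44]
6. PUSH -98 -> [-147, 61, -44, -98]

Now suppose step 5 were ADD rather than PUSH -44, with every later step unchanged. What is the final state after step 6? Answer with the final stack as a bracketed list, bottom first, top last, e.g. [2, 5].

(re-executing from step 5 with the substitution; state before step 5: [-147, 61])
5. ADD -> [-86]
6. PUSH -98 -> [-86, -98]

[-86, -98]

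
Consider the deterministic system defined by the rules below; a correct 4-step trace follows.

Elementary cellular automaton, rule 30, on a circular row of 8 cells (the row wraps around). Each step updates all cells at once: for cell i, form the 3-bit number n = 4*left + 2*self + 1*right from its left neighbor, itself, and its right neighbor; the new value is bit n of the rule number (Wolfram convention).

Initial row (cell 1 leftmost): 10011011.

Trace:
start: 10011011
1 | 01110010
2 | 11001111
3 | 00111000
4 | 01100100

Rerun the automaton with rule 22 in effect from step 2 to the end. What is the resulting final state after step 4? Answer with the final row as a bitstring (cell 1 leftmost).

(re-executing steps 2..4 under rule 22; state before step 2: 01110010)
2 | 10001111
3 | 01010000
4 | 11011000

11011000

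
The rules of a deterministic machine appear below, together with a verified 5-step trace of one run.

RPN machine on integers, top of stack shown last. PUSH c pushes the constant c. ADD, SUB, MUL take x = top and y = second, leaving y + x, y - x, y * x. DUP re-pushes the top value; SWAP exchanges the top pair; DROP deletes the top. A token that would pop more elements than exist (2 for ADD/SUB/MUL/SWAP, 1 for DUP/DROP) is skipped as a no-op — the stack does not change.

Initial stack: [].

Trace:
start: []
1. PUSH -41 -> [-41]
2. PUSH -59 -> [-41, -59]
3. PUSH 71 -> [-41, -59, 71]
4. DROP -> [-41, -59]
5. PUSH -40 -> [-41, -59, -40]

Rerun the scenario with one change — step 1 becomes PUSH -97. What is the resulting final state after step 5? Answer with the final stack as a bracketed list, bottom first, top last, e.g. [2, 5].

(re-executing from step 1 with the substitution; state before step 1: [])
1. PUSH -97 -> [-97]
2. PUSH -59 -> [-97, -59]
3. PUSH 71 -> [-97, -59, 71]
4. DROP -> [-97, -59]
5. PUSH -40 -> [-97, -59, -40]

[-97, -59, -40]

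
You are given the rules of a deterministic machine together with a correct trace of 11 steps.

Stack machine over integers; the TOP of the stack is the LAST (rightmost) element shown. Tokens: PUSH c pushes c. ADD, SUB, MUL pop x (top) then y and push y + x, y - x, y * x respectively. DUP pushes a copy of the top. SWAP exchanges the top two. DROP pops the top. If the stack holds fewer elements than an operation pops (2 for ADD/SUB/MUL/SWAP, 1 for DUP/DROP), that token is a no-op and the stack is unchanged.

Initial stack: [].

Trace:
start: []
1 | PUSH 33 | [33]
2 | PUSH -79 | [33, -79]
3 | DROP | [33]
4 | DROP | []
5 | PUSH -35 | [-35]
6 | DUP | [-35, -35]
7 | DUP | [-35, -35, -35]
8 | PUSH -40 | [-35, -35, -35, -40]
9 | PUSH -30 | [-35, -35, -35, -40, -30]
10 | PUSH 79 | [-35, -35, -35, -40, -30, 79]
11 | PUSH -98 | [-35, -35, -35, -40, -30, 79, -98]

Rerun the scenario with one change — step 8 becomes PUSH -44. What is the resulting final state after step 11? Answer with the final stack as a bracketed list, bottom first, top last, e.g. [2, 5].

[-35, -35, -35, -44, -30, 79, -98]

(re-executing from step 8 with the substitution; state before step 8: [-35, -35, -35])
8 | PUSH -44 | [-35, -35, -35, -44]
9 | PUSH -30 | [-35, -35, -35, -44, -30]
10 | PUSH 79 | [-35, -35, -35, -44, -30, 79]
11 | PUSH -98 | [-35, -35, -35, -44, -30, 79, -98]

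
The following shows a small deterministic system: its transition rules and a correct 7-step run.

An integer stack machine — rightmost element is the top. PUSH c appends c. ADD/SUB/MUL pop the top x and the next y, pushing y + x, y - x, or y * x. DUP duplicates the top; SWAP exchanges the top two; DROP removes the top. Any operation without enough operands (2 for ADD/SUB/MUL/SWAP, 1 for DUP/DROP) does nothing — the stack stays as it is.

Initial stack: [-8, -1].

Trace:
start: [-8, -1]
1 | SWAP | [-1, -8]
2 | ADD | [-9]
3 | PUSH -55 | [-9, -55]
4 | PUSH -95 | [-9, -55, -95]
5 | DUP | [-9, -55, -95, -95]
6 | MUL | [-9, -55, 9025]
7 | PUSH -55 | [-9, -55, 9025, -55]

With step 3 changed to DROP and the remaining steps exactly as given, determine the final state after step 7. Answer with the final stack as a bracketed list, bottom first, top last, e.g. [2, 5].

(re-executing from step 3 with the substitution; state before step 3: [-9])
3 | DROP | []
4 | PUSH -95 | [-95]
5 | DUP | [-95, -95]
6 | MUL | [9025]
7 | PUSH -55 | [9025, -55]

[9025, -55]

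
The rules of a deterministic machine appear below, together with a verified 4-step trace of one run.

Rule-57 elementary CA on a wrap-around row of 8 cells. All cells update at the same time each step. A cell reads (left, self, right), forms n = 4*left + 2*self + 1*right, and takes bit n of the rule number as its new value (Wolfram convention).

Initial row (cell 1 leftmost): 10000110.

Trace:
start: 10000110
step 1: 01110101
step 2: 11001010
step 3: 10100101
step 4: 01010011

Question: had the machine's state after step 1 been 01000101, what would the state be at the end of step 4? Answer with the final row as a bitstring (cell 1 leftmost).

11010100

state after step 1 := 01000101
step 2: 10110010
step 3: 01101001
step 4: 11010100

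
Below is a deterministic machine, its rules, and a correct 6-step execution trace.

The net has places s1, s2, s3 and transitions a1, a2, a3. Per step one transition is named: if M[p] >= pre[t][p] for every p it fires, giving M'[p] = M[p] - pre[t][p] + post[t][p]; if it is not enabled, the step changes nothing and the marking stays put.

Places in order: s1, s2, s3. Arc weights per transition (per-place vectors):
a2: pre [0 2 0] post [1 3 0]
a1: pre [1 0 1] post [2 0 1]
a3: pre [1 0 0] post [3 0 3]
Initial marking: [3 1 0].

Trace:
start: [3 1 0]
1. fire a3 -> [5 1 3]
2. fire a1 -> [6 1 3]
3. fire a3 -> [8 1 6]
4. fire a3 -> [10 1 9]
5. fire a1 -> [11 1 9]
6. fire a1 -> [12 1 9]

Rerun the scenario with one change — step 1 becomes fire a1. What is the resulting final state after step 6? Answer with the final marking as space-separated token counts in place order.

(re-executing from step 1 with the substitution; state before step 1: [3 1 0])
1. fire a1 -> [3 1 0]
2. fire a1 -> [3 1 0]
3. fire a3 -> [5 1 3]
4. fire a3 -> [7 1 6]
5. fire a1 -> [8 1 6]
6. fire a1 -> [9 1 6]

9 1 6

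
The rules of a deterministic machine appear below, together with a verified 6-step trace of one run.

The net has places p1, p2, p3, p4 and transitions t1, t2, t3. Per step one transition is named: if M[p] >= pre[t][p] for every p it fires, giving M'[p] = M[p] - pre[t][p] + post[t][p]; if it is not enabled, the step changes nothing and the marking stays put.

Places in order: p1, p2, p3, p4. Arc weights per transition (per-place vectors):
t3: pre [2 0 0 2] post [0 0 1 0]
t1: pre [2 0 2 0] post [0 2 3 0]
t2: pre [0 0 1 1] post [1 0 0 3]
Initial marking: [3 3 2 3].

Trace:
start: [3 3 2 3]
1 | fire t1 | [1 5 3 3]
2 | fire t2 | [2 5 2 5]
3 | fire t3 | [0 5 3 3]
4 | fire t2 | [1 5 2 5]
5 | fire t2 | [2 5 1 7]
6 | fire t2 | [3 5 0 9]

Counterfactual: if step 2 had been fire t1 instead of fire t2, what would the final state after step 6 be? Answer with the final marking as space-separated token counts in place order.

(re-executing from step 2 with the substitution; state before step 2: [1 5 3 3])
2 | fire t1 | [1 5 3 3]
3 | fire t3 | [1 5 3 3]
4 | fire t2 | [2 5 2 5]
5 | fire t2 | [3 5 1 7]
6 | fire t2 | [4 5 0 9]

4 5 0 9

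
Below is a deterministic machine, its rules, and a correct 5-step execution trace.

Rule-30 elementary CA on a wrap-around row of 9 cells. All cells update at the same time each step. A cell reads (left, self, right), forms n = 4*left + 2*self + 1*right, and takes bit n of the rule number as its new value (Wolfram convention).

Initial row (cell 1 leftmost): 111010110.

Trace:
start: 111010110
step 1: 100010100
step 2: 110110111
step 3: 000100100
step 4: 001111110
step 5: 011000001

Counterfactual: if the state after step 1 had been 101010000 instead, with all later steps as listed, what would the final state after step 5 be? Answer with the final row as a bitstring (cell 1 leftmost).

100010111

state after step 1 := 101010000
step 2: 101011001
step 3: 001010111
step 4: 111010100
step 5: 100010111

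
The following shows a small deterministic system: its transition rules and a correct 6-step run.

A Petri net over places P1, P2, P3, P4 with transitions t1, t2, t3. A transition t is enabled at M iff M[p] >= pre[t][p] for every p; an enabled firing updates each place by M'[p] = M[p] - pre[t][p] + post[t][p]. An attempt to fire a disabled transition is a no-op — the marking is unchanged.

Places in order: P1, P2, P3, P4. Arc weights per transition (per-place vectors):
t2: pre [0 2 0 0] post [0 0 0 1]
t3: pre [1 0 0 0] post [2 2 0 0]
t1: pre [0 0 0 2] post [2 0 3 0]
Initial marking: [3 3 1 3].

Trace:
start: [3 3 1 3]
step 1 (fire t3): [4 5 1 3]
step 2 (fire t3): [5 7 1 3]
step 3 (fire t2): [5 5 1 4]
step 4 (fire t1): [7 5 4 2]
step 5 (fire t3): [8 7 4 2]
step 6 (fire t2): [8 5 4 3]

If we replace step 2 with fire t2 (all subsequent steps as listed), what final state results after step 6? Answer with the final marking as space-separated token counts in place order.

7 1 4 4

(re-executing from step 2 with the substitution; state before step 2: [4 5 1 3])
step 2 (fire t2): [4 3 1 4]
step 3 (fire t2): [4 1 1 5]
step 4 (fire t1): [6 1 4 3]
step 5 (fire t3): [7 3 4 3]
step 6 (fire t2): [7 1 4 4]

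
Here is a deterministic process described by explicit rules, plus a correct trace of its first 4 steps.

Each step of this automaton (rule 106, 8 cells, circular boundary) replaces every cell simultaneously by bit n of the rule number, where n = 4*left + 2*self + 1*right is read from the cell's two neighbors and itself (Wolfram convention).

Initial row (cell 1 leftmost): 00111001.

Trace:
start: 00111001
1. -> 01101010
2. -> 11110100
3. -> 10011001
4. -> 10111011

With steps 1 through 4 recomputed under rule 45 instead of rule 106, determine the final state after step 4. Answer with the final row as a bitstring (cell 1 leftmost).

(re-executing steps 1..4 under rule 45; state before step 1: 00111001)
1. -> 00100001
2. -> 00101101
3. -> 00111011
4. -> 00100110

00100110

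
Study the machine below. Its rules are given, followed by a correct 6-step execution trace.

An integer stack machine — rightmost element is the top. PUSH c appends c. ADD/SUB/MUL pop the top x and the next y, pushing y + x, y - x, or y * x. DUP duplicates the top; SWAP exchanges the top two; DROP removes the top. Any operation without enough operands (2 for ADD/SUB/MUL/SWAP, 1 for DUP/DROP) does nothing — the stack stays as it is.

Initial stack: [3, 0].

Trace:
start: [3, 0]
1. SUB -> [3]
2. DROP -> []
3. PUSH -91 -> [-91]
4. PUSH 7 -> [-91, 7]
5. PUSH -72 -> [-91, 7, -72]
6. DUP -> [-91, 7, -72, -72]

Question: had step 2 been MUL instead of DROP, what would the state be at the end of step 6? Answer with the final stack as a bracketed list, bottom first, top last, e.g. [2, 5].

[3, -91, 7, -72, -72]

(re-executing from step 2 with the substitution; state before step 2: [3])
2. MUL -> [3]
3. PUSH -91 -> [3, -91]
4. PUSH 7 -> [3, -91, 7]
5. PUSH -72 -> [3, -91, 7, -72]
6. DUP -> [3, -91, 7, -72, -72]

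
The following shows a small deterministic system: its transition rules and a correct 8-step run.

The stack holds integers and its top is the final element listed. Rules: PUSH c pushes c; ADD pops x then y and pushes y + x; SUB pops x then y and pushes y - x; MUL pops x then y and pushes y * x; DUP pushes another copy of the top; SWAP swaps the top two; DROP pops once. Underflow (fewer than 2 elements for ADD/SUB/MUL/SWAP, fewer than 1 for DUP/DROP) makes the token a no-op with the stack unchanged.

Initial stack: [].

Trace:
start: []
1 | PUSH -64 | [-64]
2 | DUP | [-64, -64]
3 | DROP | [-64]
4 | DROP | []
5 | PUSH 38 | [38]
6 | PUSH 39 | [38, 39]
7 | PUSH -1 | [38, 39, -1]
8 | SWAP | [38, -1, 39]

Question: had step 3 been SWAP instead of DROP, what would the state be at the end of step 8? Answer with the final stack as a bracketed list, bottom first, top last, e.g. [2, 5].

(re-executing from step 3 with the substitution; state before step 3: [-64, -64])
3 | SWAP | [-64, -64]
4 | DROP | [-64]
5 | PUSH 38 | [-64, 38]
6 | PUSH 39 | [-64, 38, 39]
7 | PUSH -1 | [-64, 38, 39, -1]
8 | SWAP | [-64, 38, -1, 39]

[-64, 38, -1, 39]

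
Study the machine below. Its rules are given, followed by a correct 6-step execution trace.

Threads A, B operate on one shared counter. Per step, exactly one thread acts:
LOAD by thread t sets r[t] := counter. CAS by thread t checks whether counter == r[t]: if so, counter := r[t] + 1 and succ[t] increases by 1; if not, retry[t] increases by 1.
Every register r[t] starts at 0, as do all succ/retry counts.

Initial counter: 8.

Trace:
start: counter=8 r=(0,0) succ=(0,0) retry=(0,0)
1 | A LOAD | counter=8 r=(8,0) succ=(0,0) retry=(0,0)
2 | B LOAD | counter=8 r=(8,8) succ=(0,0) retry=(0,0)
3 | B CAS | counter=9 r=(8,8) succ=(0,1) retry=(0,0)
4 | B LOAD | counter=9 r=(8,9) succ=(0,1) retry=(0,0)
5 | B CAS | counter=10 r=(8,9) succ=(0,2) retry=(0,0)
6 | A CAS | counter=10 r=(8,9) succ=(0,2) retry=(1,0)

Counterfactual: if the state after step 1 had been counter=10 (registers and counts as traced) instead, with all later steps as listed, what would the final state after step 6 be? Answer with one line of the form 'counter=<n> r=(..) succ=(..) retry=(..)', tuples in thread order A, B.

state after step 1 := counter=10 r=(8,0) succ=(0,0) retry=(0,0)
2 | B LOAD | counter=10 r=(8,10) succ=(0,0) retry=(0,0)
3 | B CAS | counter=11 r=(8,10) succ=(0,1) retry=(0,0)
4 | B LOAD | counter=11 r=(8,11) succ=(0,1) retry=(0,0)
5 | B CAS | counter=12 r=(8,11) succ=(0,2) retry=(0,0)
6 | A CAS | counter=12 r=(8,11) succ=(0,2) retry=(1,0)

counter=12 r=(8,11) succ=(0,2) retry=(1,0)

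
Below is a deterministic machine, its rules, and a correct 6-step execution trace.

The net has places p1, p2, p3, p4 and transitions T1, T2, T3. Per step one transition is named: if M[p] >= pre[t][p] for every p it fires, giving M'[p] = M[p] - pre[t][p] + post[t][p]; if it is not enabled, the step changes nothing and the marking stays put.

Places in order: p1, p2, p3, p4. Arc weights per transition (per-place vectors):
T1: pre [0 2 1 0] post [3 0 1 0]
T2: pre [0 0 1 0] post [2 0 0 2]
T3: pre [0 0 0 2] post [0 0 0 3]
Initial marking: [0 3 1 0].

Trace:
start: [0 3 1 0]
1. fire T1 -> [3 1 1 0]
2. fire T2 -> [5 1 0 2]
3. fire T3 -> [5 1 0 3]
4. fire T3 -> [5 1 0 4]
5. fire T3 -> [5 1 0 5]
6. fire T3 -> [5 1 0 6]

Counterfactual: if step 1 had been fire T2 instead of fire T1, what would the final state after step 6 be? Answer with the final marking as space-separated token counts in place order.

(re-executing from step 1 with the substitution; state before step 1: [0 3 1 0])
1. fire T2 -> [2 3 0 2]
2. fire T2 -> [2 3 0 2]
3. fire T3 -> [2 3 0 3]
4. fire T3 -> [2 3 0 4]
5. fire T3 -> [2 3 0 5]
6. fire T3 -> [2 3 0 6]

2 3 0 6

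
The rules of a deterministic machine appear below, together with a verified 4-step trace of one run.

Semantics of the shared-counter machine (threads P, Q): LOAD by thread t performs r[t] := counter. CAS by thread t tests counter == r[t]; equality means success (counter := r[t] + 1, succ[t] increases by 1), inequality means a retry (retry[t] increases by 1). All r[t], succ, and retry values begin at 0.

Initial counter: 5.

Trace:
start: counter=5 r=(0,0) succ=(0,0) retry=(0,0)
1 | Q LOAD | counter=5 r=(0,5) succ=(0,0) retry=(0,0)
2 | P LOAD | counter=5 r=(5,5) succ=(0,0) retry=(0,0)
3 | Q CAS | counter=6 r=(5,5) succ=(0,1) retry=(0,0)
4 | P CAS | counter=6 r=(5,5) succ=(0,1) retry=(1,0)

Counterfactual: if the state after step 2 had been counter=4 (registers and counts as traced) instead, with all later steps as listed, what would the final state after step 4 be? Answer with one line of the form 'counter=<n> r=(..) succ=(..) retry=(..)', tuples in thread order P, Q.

counter=4 r=(5,5) succ=(0,0) retry=(1,1)

state after step 2 := counter=4 r=(5,5) succ=(0,0) retry=(0,0)
3 | Q CAS | counter=4 r=(5,5) succ=(0,0) retry=(0,1)
4 | P CAS | counter=4 r=(5,5) succ=(0,0) retry=(1,1)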